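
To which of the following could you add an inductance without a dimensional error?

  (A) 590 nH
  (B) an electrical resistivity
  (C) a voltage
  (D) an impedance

(A)

Reference: [inductance] = kg·m²·s⁻²·A⁻².
Each option:
  (A) H = V·s·A⁻¹ = kg·m²·s⁻²·A⁻²  ← same
  (B) [electrical resistivity] = kg·m³·s⁻³·A⁻²
  (C) [voltage] = kg·m²·s⁻³·A⁻¹
  (D) [impedance] = kg·m²·s⁻³·A⁻²
Only (A) matches kg·m²·s⁻²·A⁻².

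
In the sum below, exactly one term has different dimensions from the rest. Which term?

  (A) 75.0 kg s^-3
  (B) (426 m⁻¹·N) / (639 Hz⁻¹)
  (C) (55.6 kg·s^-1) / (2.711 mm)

(C)

In SI base units:
  (A) kg·s⁻³
  (B) [kg·s⁻²] / [s] = kg·s⁻³
  (C) [kg·s⁻¹] / [m] = kg·m⁻¹·s⁻¹
All reduce to kg·s⁻³ except (C), which is kg·m⁻¹·s⁻¹.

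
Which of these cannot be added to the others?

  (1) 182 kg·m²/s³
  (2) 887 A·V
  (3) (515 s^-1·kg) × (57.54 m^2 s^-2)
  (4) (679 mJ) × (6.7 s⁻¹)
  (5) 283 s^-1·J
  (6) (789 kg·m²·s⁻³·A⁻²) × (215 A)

(6)

Dimensions:
  (1) kg·m²·s⁻³
  (2) V·A = J·C⁻¹·A = kg·m²·s⁻³
  (3) [kg·s⁻¹] · [m²·s⁻²] = kg·m²·s⁻³
  (4) [kg·m²·s⁻²] · [s⁻¹] = kg·m²·s⁻³
  (5) J·s⁻¹ = N·m·s⁻¹ = kg·m²·s⁻³
  (6) [kg·m²·s⁻³·A⁻²] · [A] = kg·m²·s⁻³·A⁻¹
All reduce to kg·m²·s⁻³ except (6), which is kg·m²·s⁻³·A⁻¹.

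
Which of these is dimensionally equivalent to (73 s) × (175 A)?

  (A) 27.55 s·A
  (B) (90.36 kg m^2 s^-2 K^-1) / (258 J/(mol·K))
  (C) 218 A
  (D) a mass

(A)

Reference: [s] · [A] = s·A.
Each option:
  (A) A·s = s·A  ← same
  (B) [kg·m²·s⁻²·K⁻¹] / [kg·m²·s⁻²·K⁻¹·mol⁻¹] = mol
  (C) A
  (D) [mass] = kg
Only (A) matches s·A.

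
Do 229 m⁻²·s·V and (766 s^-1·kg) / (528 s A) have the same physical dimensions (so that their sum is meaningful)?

Yes

Expand each in SI base units:
  229 m⁻²·s·V:  V·s·m⁻² = J·C⁻¹·s·m⁻² = kg·s⁻²·A⁻¹
  (766 s^-1·kg) / (528 s A):  [kg·s⁻¹] / [s·A] = kg·s⁻²·A⁻¹
Both are kg·s⁻²·A⁻¹, so they have the same dimensions and can be added.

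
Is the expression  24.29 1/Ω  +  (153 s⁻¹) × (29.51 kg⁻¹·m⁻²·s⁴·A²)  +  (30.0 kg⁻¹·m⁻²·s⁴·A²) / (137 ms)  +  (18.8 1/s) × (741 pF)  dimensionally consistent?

Expand each in SI base units:
  24.29 1/Ω:  Ω⁻¹ = (V·A⁻¹)⁻¹ = kg⁻¹·m⁻²·s³·A²
  (153 s⁻¹) × (29.51 kg⁻¹·m⁻²·s⁴·A²):  [s⁻¹] · [kg⁻¹·m⁻²·s⁴·A²] = kg⁻¹·m⁻²·s³·A²
  (30.0 kg⁻¹·m⁻²·s⁴·A²) / (137 ms):  [kg⁻¹·m⁻²·s⁴·A²] / [s] = kg⁻¹·m⁻²·s³·A²
  (18.8 1/s) × (741 pF):  [s⁻¹] · [kg⁻¹·m⁻²·s⁴·A²] = kg⁻¹·m⁻²·s³·A²
Every term reduces to kg⁻¹·m⁻²·s³·A².

Yes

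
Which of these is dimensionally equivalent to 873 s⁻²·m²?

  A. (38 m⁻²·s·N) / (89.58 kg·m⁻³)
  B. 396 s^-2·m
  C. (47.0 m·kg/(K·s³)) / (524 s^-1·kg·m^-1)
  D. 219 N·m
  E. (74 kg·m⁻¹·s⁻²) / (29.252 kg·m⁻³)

E.

Reference: m²·s⁻².
Each option:
  A. [kg·m⁻¹·s⁻¹] / [kg·m⁻³] = m²·s⁻¹
  B. m·s⁻²
  C. [kg·m·s⁻³·K⁻¹] / [kg·m⁻¹·s⁻¹] = m²·s⁻²·K⁻¹
  D. N·m = kg·m·s⁻²·m = kg·m²·s⁻²
  E. [kg·m⁻¹·s⁻²] / [kg·m⁻³] = m²·s⁻²  ← same
Only E. matches m²·s⁻².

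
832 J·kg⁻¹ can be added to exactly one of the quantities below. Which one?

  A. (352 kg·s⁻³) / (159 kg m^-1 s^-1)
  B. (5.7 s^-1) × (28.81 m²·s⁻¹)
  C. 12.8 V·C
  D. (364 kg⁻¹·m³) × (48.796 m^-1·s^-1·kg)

B.

Reference: J·kg⁻¹ = N·m·kg⁻¹ = m²·s⁻².
Each option:
  A. [kg·s⁻³] / [kg·m⁻¹·s⁻¹] = m·s⁻²
  B. [s⁻¹] · [m²·s⁻¹] = m²·s⁻²  ← same
  C. C·V = s·A·J·C⁻¹ = kg·m²·s⁻²
  D. [kg⁻¹·m³] · [kg·m⁻¹·s⁻¹] = m²·s⁻¹
Only B. matches m²·s⁻².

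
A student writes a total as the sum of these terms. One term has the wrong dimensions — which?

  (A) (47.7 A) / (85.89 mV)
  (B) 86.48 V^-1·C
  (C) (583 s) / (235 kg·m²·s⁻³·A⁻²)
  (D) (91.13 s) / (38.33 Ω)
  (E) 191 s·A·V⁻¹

(A)

Dimensions:
  (A) [A] / [kg·m²·s⁻³·A⁻¹] = kg⁻¹·m⁻²·s³·A²
  (B) C·V⁻¹ = s·A·(J·C⁻¹)⁻¹ = kg⁻¹·m⁻²·s⁴·A²
  (C) [s] / [kg·m²·s⁻³·A⁻²] = kg⁻¹·m⁻²·s⁴·A²
  (D) [s] / [kg·m²·s⁻³·A⁻²] = kg⁻¹·m⁻²·s⁴·A²
  (E) A·s·V⁻¹ = A·s·(J·C⁻¹)⁻¹ = kg⁻¹·m⁻²·s⁴·A²
All reduce to kg⁻¹·m⁻²·s⁴·A² except (A), which is kg⁻¹·m⁻²·s³·A².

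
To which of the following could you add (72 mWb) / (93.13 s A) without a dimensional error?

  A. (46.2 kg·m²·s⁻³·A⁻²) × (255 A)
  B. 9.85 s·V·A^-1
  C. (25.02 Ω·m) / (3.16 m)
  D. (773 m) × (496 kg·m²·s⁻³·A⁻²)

Reference: [kg·m²·s⁻²·A⁻¹] / [s·A] = kg·m²·s⁻³·A⁻².
Each option:
  A. [kg·m²·s⁻³·A⁻²] · [A] = kg·m²·s⁻³·A⁻¹
  B. V·s·A⁻¹ = J·C⁻¹·s·A⁻¹ = kg·m²·s⁻²·A⁻²
  C. [kg·m³·s⁻³·A⁻²] / [m] = kg·m²·s⁻³·A⁻²  ← same
  D. [m] · [kg·m²·s⁻³·A⁻²] = kg·m³·s⁻³·A⁻²
Only C. matches kg·m²·s⁻³·A⁻².

C.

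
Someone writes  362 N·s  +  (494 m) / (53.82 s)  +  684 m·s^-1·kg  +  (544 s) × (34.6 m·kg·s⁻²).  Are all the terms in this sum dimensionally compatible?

Expand each in SI base units:
  362 N·s:  N·s = kg·m·s⁻²·s = kg·m·s⁻¹
  (494 m) / (53.82 s):  [m] / [s] = m·s⁻¹
  684 m·s^-1·kg:  kg·m·s⁻¹
  (544 s) × (34.6 m·kg·s⁻²):  [s] · [kg·m·s⁻²] = kg·m·s⁻¹
The terms do not share a single dimension (kg·m·s⁻¹ vs m·s⁻¹).

No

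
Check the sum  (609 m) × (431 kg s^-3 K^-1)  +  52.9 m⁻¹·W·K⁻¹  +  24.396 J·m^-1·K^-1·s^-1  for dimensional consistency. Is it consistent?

Expand each in SI base units:
  (609 m) × (431 kg s^-3 K^-1):  [m] · [kg·s⁻³·K⁻¹] = kg·m·s⁻³·K⁻¹
  52.9 m⁻¹·W·K⁻¹:  W·m⁻¹·K⁻¹ = J·s⁻¹·m⁻¹·K⁻¹ = kg·m·s⁻³·K⁻¹
  24.396 J·m^-1·K^-1·s^-1:  J·s⁻¹·m⁻¹·K⁻¹ = N·m·s⁻¹·m⁻¹·K⁻¹ = kg·m·s⁻³·K⁻¹
Every term reduces to kg·m·s⁻³·K⁻¹.

Yes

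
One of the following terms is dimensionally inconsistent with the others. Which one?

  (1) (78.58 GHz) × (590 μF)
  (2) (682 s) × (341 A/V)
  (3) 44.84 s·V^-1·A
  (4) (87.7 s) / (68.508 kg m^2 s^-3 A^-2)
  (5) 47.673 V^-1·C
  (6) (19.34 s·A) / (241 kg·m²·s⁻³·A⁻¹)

(1)

In SI base units:
  (1) [s⁻¹] · [kg⁻¹·m⁻²·s⁴·A²] = kg⁻¹·m⁻²·s³·A²
  (2) [s] · [kg⁻¹·m⁻²·s³·A²] = kg⁻¹·m⁻²·s⁴·A²
  (3) A·s·V⁻¹ = A·s·(J·C⁻¹)⁻¹ = kg⁻¹·m⁻²·s⁴·A²
  (4) [s] / [kg·m²·s⁻³·A⁻²] = kg⁻¹·m⁻²·s⁴·A²
  (5) C·V⁻¹ = s·A·(J·C⁻¹)⁻¹ = kg⁻¹·m⁻²·s⁴·A²
  (6) [s·A] / [kg·m²·s⁻³·A⁻¹] = kg⁻¹·m⁻²·s⁴·A²
All reduce to kg⁻¹·m⁻²·s⁴·A² except (1), which is kg⁻¹·m⁻²·s³·A².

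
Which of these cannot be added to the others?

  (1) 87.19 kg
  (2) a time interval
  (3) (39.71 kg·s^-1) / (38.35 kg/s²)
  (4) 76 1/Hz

Dimensions:
  (1) kg
  (2) [time interval] = s
  (3) [kg·s⁻¹] / [kg·s⁻²] = s
  (4) Hz⁻¹ = (s⁻¹)⁻¹ = s
All reduce to s except (1), which is kg.

(1)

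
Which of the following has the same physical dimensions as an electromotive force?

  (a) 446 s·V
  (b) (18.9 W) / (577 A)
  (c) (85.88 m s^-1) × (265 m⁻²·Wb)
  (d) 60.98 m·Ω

(b)

Reference: [electromotive force] = kg·m²·s⁻³·A⁻¹.
Each option:
  (a) V·s = J·C⁻¹·s = kg·m²·s⁻²·A⁻¹
  (b) [kg·m²·s⁻³] / [A] = kg·m²·s⁻³·A⁻¹  ← same
  (c) [m·s⁻¹] · [kg·s⁻²·A⁻¹] = kg·m·s⁻³·A⁻¹
  (d) Ω·m = V·A⁻¹·m = kg·m³·s⁻³·A⁻²
Only (b) matches kg·m²·s⁻³·A⁻¹.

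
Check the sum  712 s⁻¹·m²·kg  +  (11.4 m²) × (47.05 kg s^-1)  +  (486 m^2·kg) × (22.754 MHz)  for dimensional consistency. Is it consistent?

Yes

Expand each in SI base units:
  712 s⁻¹·m²·kg:  kg·m²·s⁻¹
  (11.4 m²) × (47.05 kg s^-1):  [m²] · [kg·s⁻¹] = kg·m²·s⁻¹
  (486 m^2·kg) × (22.754 MHz):  [kg·m²] · [s⁻¹] = kg·m²·s⁻¹
Every term reduces to kg·m²·s⁻¹.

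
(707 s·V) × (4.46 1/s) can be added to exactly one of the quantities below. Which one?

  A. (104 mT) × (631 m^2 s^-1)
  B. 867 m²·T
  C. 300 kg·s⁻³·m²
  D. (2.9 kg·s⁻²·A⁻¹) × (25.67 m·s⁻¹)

A.

Reference: [kg·m²·s⁻²·A⁻¹] · [s⁻¹] = kg·m²·s⁻³·A⁻¹.
Each option:
  A. [kg·s⁻²·A⁻¹] · [m²·s⁻¹] = kg·m²·s⁻³·A⁻¹  ← same
  B. T·m² = Wb·m⁻²·m² = kg·m²·s⁻²·A⁻¹
  C. kg·m²·s⁻³
  D. [kg·s⁻²·A⁻¹] · [m·s⁻¹] = kg·m·s⁻³·A⁻¹
Only A. matches kg·m²·s⁻³·A⁻¹.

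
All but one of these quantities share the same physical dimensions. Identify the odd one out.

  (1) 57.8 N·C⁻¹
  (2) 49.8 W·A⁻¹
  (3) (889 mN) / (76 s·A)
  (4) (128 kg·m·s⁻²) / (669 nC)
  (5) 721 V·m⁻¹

(2)

Reduce each to base SI dimensions:
  (1) N·C⁻¹ = kg·m·s⁻²·(s·A)⁻¹ = kg·m·s⁻³·A⁻¹
  (2) W·A⁻¹ = J·s⁻¹·A⁻¹ = kg·m²·s⁻³·A⁻¹
  (3) [kg·m·s⁻²] / [s·A] = kg·m·s⁻³·A⁻¹
  (4) [kg·m·s⁻²] / [s·A] = kg·m·s⁻³·A⁻¹
  (5) V·m⁻¹ = J·C⁻¹·m⁻¹ = kg·m·s⁻³·A⁻¹
All reduce to kg·m·s⁻³·A⁻¹ except (2), which is kg·m²·s⁻³·A⁻¹.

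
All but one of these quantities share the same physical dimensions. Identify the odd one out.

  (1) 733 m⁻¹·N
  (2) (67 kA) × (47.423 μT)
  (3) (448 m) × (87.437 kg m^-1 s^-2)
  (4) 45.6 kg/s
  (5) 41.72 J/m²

In SI base units:
  (1) N·m⁻¹ = kg·m·s⁻²·m⁻¹ = kg·s⁻²
  (2) [A] · [kg·s⁻²·A⁻¹] = kg·s⁻²
  (3) [m] · [kg·m⁻¹·s⁻²] = kg·s⁻²
  (4) kg·s⁻¹
  (5) J·m⁻² = N·m·m⁻² = kg·s⁻²
All reduce to kg·s⁻² except (4), which is kg·s⁻¹.

(4)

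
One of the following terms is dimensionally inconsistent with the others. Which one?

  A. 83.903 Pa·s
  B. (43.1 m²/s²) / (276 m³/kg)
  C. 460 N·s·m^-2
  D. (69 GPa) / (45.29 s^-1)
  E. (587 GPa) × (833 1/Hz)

Expand each in SI base units:
  A. Pa·s = N·m⁻²·s = kg·m⁻¹·s⁻¹
  B. [m²·s⁻²] / [kg⁻¹·m³] = kg·m⁻¹·s⁻²
  C. N·s·m⁻² = kg·m·s⁻²·s·m⁻² = kg·m⁻¹·s⁻¹
  D. [kg·m⁻¹·s⁻²] / [s⁻¹] = kg·m⁻¹·s⁻¹
  E. [kg·m⁻¹·s⁻²] · [s] = kg·m⁻¹·s⁻¹
All reduce to kg·m⁻¹·s⁻¹ except B., which is kg·m⁻¹·s⁻².

B.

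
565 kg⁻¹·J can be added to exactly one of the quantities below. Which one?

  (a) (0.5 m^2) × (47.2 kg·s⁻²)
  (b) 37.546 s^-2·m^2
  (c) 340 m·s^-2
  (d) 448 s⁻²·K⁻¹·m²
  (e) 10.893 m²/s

(b)

Reference: J·kg⁻¹ = N·m·kg⁻¹ = m²·s⁻².
Each option:
  (a) [m²] · [kg·s⁻²] = kg·m²·s⁻²
  (b) m²·s⁻²  ← same
  (c) m·s⁻²
  (d) m²·s⁻²·K⁻¹
  (e) m²·s⁻¹
Only (b) matches m²·s⁻².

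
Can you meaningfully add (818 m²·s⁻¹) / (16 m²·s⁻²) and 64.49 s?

Dimensions:
  (818 m²·s⁻¹) / (16 m²·s⁻²):  [m²·s⁻¹] / [m²·s⁻²] = s
  64.49 s:  s
Both are s, so they have the same dimensions and can be added.

Yes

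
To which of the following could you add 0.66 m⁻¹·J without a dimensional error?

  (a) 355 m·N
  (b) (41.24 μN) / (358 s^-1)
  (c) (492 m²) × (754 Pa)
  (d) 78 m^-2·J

Reference: J·m⁻¹ = N·m·m⁻¹ = kg·m·s⁻².
Each option:
  (a) N·m = kg·m·s⁻²·m = kg·m²·s⁻²
  (b) [kg·m·s⁻²] / [s⁻¹] = kg·m·s⁻¹
  (c) [m²] · [kg·m⁻¹·s⁻²] = kg·m·s⁻²  ← same
  (d) J·m⁻² = N·m·m⁻² = kg·s⁻²
Only (c) matches kg·m·s⁻².

(c)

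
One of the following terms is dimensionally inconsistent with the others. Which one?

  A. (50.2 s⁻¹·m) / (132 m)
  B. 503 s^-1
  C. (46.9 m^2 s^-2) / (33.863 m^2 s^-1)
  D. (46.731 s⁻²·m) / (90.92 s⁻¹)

D.

In SI base units:
  A. [m·s⁻¹] / [m] = s⁻¹
  B. s⁻¹
  C. [m²·s⁻²] / [m²·s⁻¹] = s⁻¹
  D. [m·s⁻²] / [s⁻¹] = m·s⁻¹
All reduce to s⁻¹ except D., which is m·s⁻¹.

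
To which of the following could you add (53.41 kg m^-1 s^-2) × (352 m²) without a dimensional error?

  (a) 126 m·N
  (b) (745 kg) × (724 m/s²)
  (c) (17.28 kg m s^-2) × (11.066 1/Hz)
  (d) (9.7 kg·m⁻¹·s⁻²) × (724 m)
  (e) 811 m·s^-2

Reference: [kg·m⁻¹·s⁻²] · [m²] = kg·m·s⁻².
Each option:
  (a) N·m = kg·m·s⁻²·m = kg·m²·s⁻²
  (b) [kg] · [m·s⁻²] = kg·m·s⁻²  ← same
  (c) [kg·m·s⁻²] · [s] = kg·m·s⁻¹
  (d) [kg·m⁻¹·s⁻²] · [m] = kg·s⁻²
  (e) m·s⁻²
Only (b) matches kg·m·s⁻².

(b)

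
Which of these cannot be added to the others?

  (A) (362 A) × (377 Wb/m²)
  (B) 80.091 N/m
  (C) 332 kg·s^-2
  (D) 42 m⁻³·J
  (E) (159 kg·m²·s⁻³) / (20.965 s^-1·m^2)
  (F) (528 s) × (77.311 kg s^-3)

Work out the base dimensions of each:
  (A) [A] · [kg·s⁻²·A⁻¹] = kg·s⁻²
  (B) N·m⁻¹ = kg·m·s⁻²·m⁻¹ = kg·s⁻²
  (C) kg·s⁻²
  (D) J·m⁻³ = N·m·m⁻³ = kg·m⁻¹·s⁻²
  (E) [kg·m²·s⁻³] / [m²·s⁻¹] = kg·s⁻²
  (F) [s] · [kg·s⁻³] = kg·s⁻²
All reduce to kg·s⁻² except (D), which is kg·m⁻¹·s⁻².

(D)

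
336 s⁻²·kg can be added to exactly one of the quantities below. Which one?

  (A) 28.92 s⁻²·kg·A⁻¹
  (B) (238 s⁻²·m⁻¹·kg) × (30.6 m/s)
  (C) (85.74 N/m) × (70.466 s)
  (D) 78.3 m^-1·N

Reference: kg·s⁻².
Each option:
  (A) kg·s⁻²·A⁻¹
  (B) [kg·m⁻¹·s⁻²] · [m·s⁻¹] = kg·s⁻³
  (C) [kg·s⁻²] · [s] = kg·s⁻¹
  (D) N·m⁻¹ = kg·m·s⁻²·m⁻¹ = kg·s⁻²  ← same
Only (D) matches kg·s⁻².

(D)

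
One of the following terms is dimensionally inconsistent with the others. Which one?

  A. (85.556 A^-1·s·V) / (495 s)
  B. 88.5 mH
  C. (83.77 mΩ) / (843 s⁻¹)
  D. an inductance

In SI base units:
  A. [kg·m²·s⁻²·A⁻²] / [s] = kg·m²·s⁻³·A⁻²
  B. H = V·s·A⁻¹ = kg·m²·s⁻²·A⁻²
  C. [kg·m²·s⁻³·A⁻²] / [s⁻¹] = kg·m²·s⁻²·A⁻²
  D. [inductance] = kg·m²·s⁻²·A⁻²
All reduce to kg·m²·s⁻²·A⁻² except A., which is kg·m²·s⁻³·A⁻².

A.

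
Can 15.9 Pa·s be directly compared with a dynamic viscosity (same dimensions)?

Yes

In SI base units:
  15.9 Pa·s:  Pa·s = N·m⁻²·s = kg·m⁻¹·s⁻¹
  a dynamic viscosity:  [dynamic viscosity] = kg·m⁻¹·s⁻¹
Both are kg·m⁻¹·s⁻¹, so they have the same dimensions and can be added.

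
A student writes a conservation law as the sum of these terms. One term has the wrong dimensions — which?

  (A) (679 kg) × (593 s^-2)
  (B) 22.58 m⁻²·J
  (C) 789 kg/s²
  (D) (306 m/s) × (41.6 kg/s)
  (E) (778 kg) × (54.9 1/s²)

Reduce each to base SI dimensions:
  (A) [kg] · [s⁻²] = kg·s⁻²
  (B) J·m⁻² = N·m·m⁻² = kg·s⁻²
  (C) kg·s⁻²
  (D) [m·s⁻¹] · [kg·s⁻¹] = kg·m·s⁻²
  (E) [kg] · [s⁻²] = kg·s⁻²
All reduce to kg·s⁻² except (D), which is kg·m·s⁻².

(D)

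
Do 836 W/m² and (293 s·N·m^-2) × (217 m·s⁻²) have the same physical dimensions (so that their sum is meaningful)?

Yes

Reduce each to base SI dimensions:
  836 W/m²:  W·m⁻² = J·s⁻¹·m⁻² = kg·s⁻³
  (293 s·N·m^-2) × (217 m·s⁻²):  [kg·m⁻¹·s⁻¹] · [m·s⁻²] = kg·s⁻³
Both are kg·s⁻³, so they have the same dimensions and can be added.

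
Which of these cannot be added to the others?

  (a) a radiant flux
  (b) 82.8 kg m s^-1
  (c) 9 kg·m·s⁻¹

In SI base units:
  (a) [radiant flux] = kg·m²·s⁻³
  (b) kg·m·s⁻¹
  (c) kg·m·s⁻¹
All reduce to kg·m·s⁻¹ except (a), which is kg·m²·s⁻³.

(a)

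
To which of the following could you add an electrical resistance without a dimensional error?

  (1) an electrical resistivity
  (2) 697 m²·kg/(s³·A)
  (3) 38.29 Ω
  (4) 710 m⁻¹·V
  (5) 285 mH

(3)

Reference: [electrical resistance] = kg·m²·s⁻³·A⁻².
Each option:
  (1) [electrical resistivity] = kg·m³·s⁻³·A⁻²
  (2) kg·m²·s⁻³·A⁻¹
  (3) Ω = V·A⁻¹ = kg·m²·s⁻³·A⁻²  ← same
  (4) V·m⁻¹ = J·C⁻¹·m⁻¹ = kg·m·s⁻³·A⁻¹
  (5) H = V·s·A⁻¹ = kg·m²·s⁻²·A⁻²
Only (3) matches kg·m²·s⁻³·A⁻².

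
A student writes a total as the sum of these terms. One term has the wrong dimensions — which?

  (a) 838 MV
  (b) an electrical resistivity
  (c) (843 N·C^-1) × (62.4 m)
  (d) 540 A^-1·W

Dimensions:
  (a) V = J·C⁻¹ = kg·m²·s⁻³·A⁻¹
  (b) [electrical resistivity] = kg·m³·s⁻³·A⁻²
  (c) [kg·m·s⁻³·A⁻¹] · [m] = kg·m²·s⁻³·A⁻¹
  (d) W·A⁻¹ = J·s⁻¹·A⁻¹ = kg·m²·s⁻³·A⁻¹
All reduce to kg·m²·s⁻³·A⁻¹ except (b), which is kg·m³·s⁻³·A⁻².

(b)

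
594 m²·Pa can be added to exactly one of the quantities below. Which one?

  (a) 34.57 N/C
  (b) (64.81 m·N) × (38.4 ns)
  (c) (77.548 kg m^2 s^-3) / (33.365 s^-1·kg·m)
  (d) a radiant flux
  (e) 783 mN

Reference: Pa·m² = N·m⁻²·m² = kg·m·s⁻².
Each option:
  (a) N·C⁻¹ = kg·m·s⁻²·(s·A)⁻¹ = kg·m·s⁻³·A⁻¹
  (b) [kg·m²·s⁻²] · [s] = kg·m²·s⁻¹
  (c) [kg·m²·s⁻³] / [kg·m·s⁻¹] = m·s⁻²
  (d) [radiant flux] = kg·m²·s⁻³
  (e) N = kg·m·s⁻²  ← same
Only (e) matches kg·m·s⁻².

(e)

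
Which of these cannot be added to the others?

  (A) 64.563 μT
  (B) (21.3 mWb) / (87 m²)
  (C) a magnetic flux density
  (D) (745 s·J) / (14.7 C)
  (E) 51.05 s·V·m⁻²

Dimensions:
  (A) T = Wb·m⁻² = kg·s⁻²·A⁻¹
  (B) [kg·m²·s⁻²·A⁻¹] / [m²] = kg·s⁻²·A⁻¹
  (C) [magnetic flux density] = kg·s⁻²·A⁻¹
  (D) [kg·m²·s⁻¹] / [s·A] = kg·m²·s⁻²·A⁻¹
  (E) V·s·m⁻² = J·C⁻¹·s·m⁻² = kg·s⁻²·A⁻¹
All reduce to kg·s⁻²·A⁻¹ except (D), which is kg·m²·s⁻²·A⁻¹.

(D)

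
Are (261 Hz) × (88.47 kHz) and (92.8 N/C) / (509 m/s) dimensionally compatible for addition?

No

Reduce each to base SI dimensions:
  (261 Hz) × (88.47 kHz):  [s⁻¹] · [s⁻¹] = s⁻²
  (92.8 N/C) / (509 m/s):  [kg·m·s⁻³·A⁻¹] / [m·s⁻¹] = kg·s⁻²·A⁻¹
s⁻² ≠ kg·s⁻²·A⁻¹, so they cannot be added.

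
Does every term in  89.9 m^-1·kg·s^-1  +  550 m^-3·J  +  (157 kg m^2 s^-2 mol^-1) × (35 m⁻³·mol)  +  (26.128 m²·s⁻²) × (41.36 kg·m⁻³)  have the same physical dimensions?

No

Dimensions:
  89.9 m^-1·kg·s^-1:  kg·m⁻¹·s⁻¹
  550 m^-3·J:  J·m⁻³ = N·m·m⁻³ = kg·m⁻¹·s⁻²
  (157 kg m^2 s^-2 mol^-1) × (35 m⁻³·mol):  [kg·m²·s⁻²·mol⁻¹] · [m⁻³·mol] = kg·m⁻¹·s⁻²
  (26.128 m²·s⁻²) × (41.36 kg·m⁻³):  [m²·s⁻²] · [kg·m⁻³] = kg·m⁻¹·s⁻²
The terms do not share a single dimension (kg·m⁻¹·s⁻² vs kg·m⁻¹·s⁻¹).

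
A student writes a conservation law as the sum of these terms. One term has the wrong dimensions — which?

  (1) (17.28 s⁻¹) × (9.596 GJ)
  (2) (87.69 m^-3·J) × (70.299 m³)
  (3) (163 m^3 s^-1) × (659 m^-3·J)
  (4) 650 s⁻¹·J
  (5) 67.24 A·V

(2)

Work out the base dimensions of each:
  (1) [s⁻¹] · [kg·m²·s⁻²] = kg·m²·s⁻³
  (2) [kg·m⁻¹·s⁻²] · [m³] = kg·m²·s⁻²
  (3) [m³·s⁻¹] · [kg·m⁻¹·s⁻²] = kg·m²·s⁻³
  (4) J·s⁻¹ = N·m·s⁻¹ = kg·m²·s⁻³
  (5) V·A = J·C⁻¹·A = kg·m²·s⁻³
All reduce to kg·m²·s⁻³ except (2), which is kg·m²·s⁻².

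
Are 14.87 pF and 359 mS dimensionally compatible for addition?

Dimensions:
  14.87 pF:  F = C·V⁻¹ = kg⁻¹·m⁻²·s⁴·A²
  359 mS:  S = Ω⁻¹ = kg⁻¹·m⁻²·s³·A²
kg⁻¹·m⁻²·s⁴·A² ≠ kg⁻¹·m⁻²·s³·A², so they cannot be added.

No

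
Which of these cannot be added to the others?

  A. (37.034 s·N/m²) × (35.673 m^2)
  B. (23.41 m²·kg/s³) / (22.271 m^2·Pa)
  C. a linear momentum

B.

In SI base units:
  A. [kg·m⁻¹·s⁻¹] · [m²] = kg·m·s⁻¹
  B. [kg·m²·s⁻³] / [kg·m·s⁻²] = m·s⁻¹
  C. [linear momentum] = kg·m·s⁻¹
All reduce to kg·m·s⁻¹ except B., which is m·s⁻¹.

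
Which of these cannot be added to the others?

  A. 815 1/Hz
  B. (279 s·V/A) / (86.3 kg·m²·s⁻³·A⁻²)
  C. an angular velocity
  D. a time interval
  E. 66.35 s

C.

Expand each in SI base units:
  A. Hz⁻¹ = (s⁻¹)⁻¹ = s
  B. [kg·m²·s⁻²·A⁻²] / [kg·m²·s⁻³·A⁻²] = s
  C. [angular velocity] = s⁻¹
  D. [time interval] = s
  E. s
All reduce to s except C., which is s⁻¹.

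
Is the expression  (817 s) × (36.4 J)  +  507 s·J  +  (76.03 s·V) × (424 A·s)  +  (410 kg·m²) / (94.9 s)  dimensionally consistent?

In SI base units:
  (817 s) × (36.4 J):  [s] · [kg·m²·s⁻²] = kg·m²·s⁻¹
  507 s·J:  J·s = N·m·s = kg·m²·s⁻¹
  (76.03 s·V) × (424 A·s):  [kg·m²·s⁻²·A⁻¹] · [s·A] = kg·m²·s⁻¹
  (410 kg·m²) / (94.9 s):  [kg·m²] / [s] = kg·m²·s⁻¹
Every term reduces to kg·m²·s⁻¹.

Yes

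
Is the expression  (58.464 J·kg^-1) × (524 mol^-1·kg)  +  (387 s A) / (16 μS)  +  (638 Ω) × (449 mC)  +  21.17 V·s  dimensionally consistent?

No

Dimensions:
  (58.464 J·kg^-1) × (524 mol^-1·kg):  [m²·s⁻²] · [kg·mol⁻¹] = kg·m²·s⁻²·mol⁻¹
  (387 s A) / (16 μS):  [s·A] / [kg⁻¹·m⁻²·s³·A²] = kg·m²·s⁻²·A⁻¹
  (638 Ω) × (449 mC):  [kg·m²·s⁻³·A⁻²] · [s·A] = kg·m²·s⁻²·A⁻¹
  21.17 V·s:  V·s = J·C⁻¹·s = kg·m²·s⁻²·A⁻¹
The terms do not share a single dimension (kg·m²·s⁻²·A⁻¹ vs kg·m²·s⁻²·mol⁻¹).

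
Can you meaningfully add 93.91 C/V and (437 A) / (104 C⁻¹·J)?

No

Dimensions:
  93.91 C/V:  C·V⁻¹ = s·A·(J·C⁻¹)⁻¹ = kg⁻¹·m⁻²·s⁴·A²
  (437 A) / (104 C⁻¹·J):  [A] / [kg·m²·s⁻³·A⁻¹] = kg⁻¹·m⁻²·s³·A²
kg⁻¹·m⁻²·s⁴·A² ≠ kg⁻¹·m⁻²·s³·A², so they cannot be added.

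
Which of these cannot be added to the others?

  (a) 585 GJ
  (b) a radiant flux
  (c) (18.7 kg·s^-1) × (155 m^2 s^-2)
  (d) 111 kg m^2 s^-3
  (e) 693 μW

(a)

Expand each in SI base units:
  (a) J = N·m = kg·m²·s⁻²
  (b) [radiant flux] = kg·m²·s⁻³
  (c) [kg·s⁻¹] · [m²·s⁻²] = kg·m²·s⁻³
  (d) kg·m²·s⁻³
  (e) W = J·s⁻¹ = kg·m²·s⁻³
All reduce to kg·m²·s⁻³ except (a), which is kg·m²·s⁻².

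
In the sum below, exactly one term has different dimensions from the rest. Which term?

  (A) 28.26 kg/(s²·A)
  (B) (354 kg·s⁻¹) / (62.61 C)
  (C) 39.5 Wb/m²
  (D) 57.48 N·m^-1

Expand each in SI base units:
  (A) kg·s⁻²·A⁻¹
  (B) [kg·s⁻¹] / [s·A] = kg·s⁻²·A⁻¹
  (C) Wb·m⁻² = V·s·m⁻² = kg·s⁻²·A⁻¹
  (D) N·m⁻¹ = kg·m·s⁻²·m⁻¹ = kg·s⁻²
All reduce to kg·s⁻²·A⁻¹ except (D), which is kg·s⁻².

(D)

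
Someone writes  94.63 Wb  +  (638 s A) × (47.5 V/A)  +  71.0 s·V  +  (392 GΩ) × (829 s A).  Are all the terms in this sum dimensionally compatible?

Yes

Dimensions:
  94.63 Wb:  Wb = V·s = kg·m²·s⁻²·A⁻¹
  (638 s A) × (47.5 V/A):  [s·A] · [kg·m²·s⁻³·A⁻²] = kg·m²·s⁻²·A⁻¹
  71.0 s·V:  V·s = J·C⁻¹·s = kg·m²·s⁻²·A⁻¹
  (392 GΩ) × (829 s A):  [kg·m²·s⁻³·A⁻²] · [s·A] = kg·m²·s⁻²·A⁻¹
Every term reduces to kg·m²·s⁻²·A⁻¹.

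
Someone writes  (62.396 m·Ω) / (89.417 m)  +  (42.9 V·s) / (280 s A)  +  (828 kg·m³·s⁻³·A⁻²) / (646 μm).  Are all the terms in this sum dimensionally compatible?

Yes

In SI base units:
  (62.396 m·Ω) / (89.417 m):  [kg·m³·s⁻³·A⁻²] / [m] = kg·m²·s⁻³·A⁻²
  (42.9 V·s) / (280 s A):  [kg·m²·s⁻²·A⁻¹] / [s·A] = kg·m²·s⁻³·A⁻²
  (828 kg·m³·s⁻³·A⁻²) / (646 μm):  [kg·m³·s⁻³·A⁻²] / [m] = kg·m²·s⁻³·A⁻²
Every term reduces to kg·m²·s⁻³·A⁻².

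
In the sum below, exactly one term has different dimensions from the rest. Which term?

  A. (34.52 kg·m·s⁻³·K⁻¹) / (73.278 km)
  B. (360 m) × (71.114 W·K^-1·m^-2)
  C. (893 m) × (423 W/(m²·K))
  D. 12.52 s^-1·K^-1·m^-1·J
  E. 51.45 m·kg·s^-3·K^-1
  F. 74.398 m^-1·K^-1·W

In SI base units:
  A. [kg·m·s⁻³·K⁻¹] / [m] = kg·s⁻³·K⁻¹
  B. [m] · [kg·s⁻³·K⁻¹] = kg·m·s⁻³·K⁻¹
  C. [m] · [kg·s⁻³·K⁻¹] = kg·m·s⁻³·K⁻¹
  D. J·s⁻¹·m⁻¹·K⁻¹ = N·m·s⁻¹·m⁻¹·K⁻¹ = kg·m·s⁻³·K⁻¹
  E. kg·m·s⁻³·K⁻¹
  F. W·m⁻¹·K⁻¹ = J·s⁻¹·m⁻¹·K⁻¹ = kg·m·s⁻³·K⁻¹
All reduce to kg·m·s⁻³·K⁻¹ except A., which is kg·s⁻³·K⁻¹.

A.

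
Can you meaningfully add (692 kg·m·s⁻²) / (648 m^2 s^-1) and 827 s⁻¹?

Expand each in SI base units:
  (692 kg·m·s⁻²) / (648 m^2 s^-1):  [kg·m·s⁻²] / [m²·s⁻¹] = kg·m⁻¹·s⁻¹
  827 s⁻¹:  s⁻¹
kg·m⁻¹·s⁻¹ ≠ s⁻¹, so they cannot be added.

No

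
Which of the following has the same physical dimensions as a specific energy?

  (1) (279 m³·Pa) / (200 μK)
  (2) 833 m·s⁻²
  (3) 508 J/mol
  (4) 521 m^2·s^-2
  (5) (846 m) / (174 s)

(4)

Reference: [specific energy] = m²·s⁻².
Each option:
  (1) [kg·m²·s⁻²] / [K] = kg·m²·s⁻²·K⁻¹
  (2) m·s⁻²
  (3) J·mol⁻¹ = N·m·mol⁻¹ = kg·m²·s⁻²·mol⁻¹
  (4) m²·s⁻²  ← same
  (5) [m] / [s] = m·s⁻¹
Only (4) matches m²·s⁻².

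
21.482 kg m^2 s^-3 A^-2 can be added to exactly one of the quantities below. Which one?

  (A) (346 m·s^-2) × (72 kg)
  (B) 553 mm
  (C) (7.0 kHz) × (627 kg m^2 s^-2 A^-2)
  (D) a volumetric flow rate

Reference: kg·m²·s⁻³·A⁻².
Each option:
  (A) [m·s⁻²] · [kg] = kg·m·s⁻²
  (B) m
  (C) [s⁻¹] · [kg·m²·s⁻²·A⁻²] = kg·m²·s⁻³·A⁻²  ← same
  (D) [volumetric flow rate] = m³·s⁻¹
Only (C) matches kg·m²·s⁻³·A⁻².

(C)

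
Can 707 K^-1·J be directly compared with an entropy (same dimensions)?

Dimensions:
  707 K^-1·J:  J·K⁻¹ = N·m·K⁻¹ = kg·m²·s⁻²·K⁻¹
  an entropy:  [entropy] = kg·m²·s⁻²·K⁻¹
Both are kg·m²·s⁻²·K⁻¹, so they have the same dimensions and can be added.

Yes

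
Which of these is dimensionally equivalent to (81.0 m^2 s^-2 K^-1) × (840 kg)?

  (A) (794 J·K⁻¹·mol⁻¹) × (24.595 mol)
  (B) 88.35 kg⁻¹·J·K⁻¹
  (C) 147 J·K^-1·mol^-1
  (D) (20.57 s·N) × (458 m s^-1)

(A)

Reference: [m²·s⁻²·K⁻¹] · [kg] = kg·m²·s⁻²·K⁻¹.
Each option:
  (A) [kg·m²·s⁻²·K⁻¹·mol⁻¹] · [mol] = kg·m²·s⁻²·K⁻¹  ← same
  (B) J·kg⁻¹·K⁻¹ = N·m·kg⁻¹·K⁻¹ = m²·s⁻²·K⁻¹
  (C) J·mol⁻¹·K⁻¹ = N·m·mol⁻¹·K⁻¹ = kg·m²·s⁻²·K⁻¹·mol⁻¹
  (D) [kg·m·s⁻¹] · [m·s⁻¹] = kg·m²·s⁻²
Only (A) matches kg·m²·s⁻²·K⁻¹.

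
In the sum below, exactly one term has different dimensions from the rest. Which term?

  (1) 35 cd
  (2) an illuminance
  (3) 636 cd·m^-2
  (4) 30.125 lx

(1)

Reduce each to base SI dimensions:
  (1) cd
  (2) [illuminance] = m⁻²·cd
  (3) cd·m⁻² = m⁻²·cd
  (4) lx = lm·m⁻² = m⁻²·cd
All reduce to m⁻²·cd except (1), which is cd.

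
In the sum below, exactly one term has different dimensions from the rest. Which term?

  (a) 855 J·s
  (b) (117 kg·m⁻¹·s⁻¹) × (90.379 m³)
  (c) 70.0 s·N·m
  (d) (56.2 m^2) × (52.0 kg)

Reduce each to base SI dimensions:
  (a) J·s = N·m·s = kg·m²·s⁻¹
  (b) [kg·m⁻¹·s⁻¹] · [m³] = kg·m²·s⁻¹
  (c) N·m·s = kg·m·s⁻²·m·s = kg·m²·s⁻¹
  (d) [m²] · [kg] = kg·m²
All reduce to kg·m²·s⁻¹ except (d), which is kg·m².

(d)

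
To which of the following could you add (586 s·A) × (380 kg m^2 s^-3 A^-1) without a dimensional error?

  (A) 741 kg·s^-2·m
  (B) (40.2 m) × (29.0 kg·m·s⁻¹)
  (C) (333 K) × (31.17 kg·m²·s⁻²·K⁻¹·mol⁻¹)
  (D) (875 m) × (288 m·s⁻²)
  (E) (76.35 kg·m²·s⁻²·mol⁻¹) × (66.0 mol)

(E)

Reference: [s·A] · [kg·m²·s⁻³·A⁻¹] = kg·m²·s⁻².
Each option:
  (A) kg·m·s⁻²
  (B) [m] · [kg·m·s⁻¹] = kg·m²·s⁻¹
  (C) [K] · [kg·m²·s⁻²·K⁻¹·mol⁻¹] = kg·m²·s⁻²·mol⁻¹
  (D) [m] · [m·s⁻²] = m²·s⁻²
  (E) [kg·m²·s⁻²·mol⁻¹] · [mol] = kg·m²·s⁻²  ← same
Only (E) matches kg·m²·s⁻².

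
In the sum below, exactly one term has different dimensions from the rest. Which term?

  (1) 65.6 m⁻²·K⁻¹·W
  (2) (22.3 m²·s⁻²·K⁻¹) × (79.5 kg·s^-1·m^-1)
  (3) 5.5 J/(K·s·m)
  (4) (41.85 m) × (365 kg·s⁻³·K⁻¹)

(1)

Work out the base dimensions of each:
  (1) W·m⁻²·K⁻¹ = J·s⁻¹·m⁻²·K⁻¹ = kg·s⁻³·K⁻¹
  (2) [m²·s⁻²·K⁻¹] · [kg·m⁻¹·s⁻¹] = kg·m·s⁻³·K⁻¹
  (3) J·s⁻¹·m⁻¹·K⁻¹ = N·m·s⁻¹·m⁻¹·K⁻¹ = kg·m·s⁻³·K⁻¹
  (4) [m] · [kg·s⁻³·K⁻¹] = kg·m·s⁻³·K⁻¹
All reduce to kg·m·s⁻³·K⁻¹ except (1), which is kg·s⁻³·K⁻¹.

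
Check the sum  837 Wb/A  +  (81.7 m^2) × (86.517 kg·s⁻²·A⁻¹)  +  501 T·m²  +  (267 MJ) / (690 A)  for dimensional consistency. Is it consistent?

No

Work out the base dimensions of each:
  837 Wb/A:  Wb·A⁻¹ = V·s·A⁻¹ = kg·m²·s⁻²·A⁻²
  (81.7 m^2) × (86.517 kg·s⁻²·A⁻¹):  [m²] · [kg·s⁻²·A⁻¹] = kg·m²·s⁻²·A⁻¹
  501 T·m²:  T·m² = Wb·m⁻²·m² = kg·m²·s⁻²·A⁻¹
  (267 MJ) / (690 A):  [kg·m²·s⁻²] / [A] = kg·m²·s⁻²·A⁻¹
The terms do not share a single dimension (kg·m²·s⁻²·A⁻² vs kg·m²·s⁻²·A⁻¹).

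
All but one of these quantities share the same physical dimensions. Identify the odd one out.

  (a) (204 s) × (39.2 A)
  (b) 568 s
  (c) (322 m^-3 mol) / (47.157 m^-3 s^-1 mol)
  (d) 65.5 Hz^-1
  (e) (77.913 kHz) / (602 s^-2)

Expand each in SI base units:
  (a) [s] · [A] = s·A
  (b) s
  (c) [m⁻³·mol] / [m⁻³·s⁻¹·mol] = s
  (d) Hz⁻¹ = (s⁻¹)⁻¹ = s
  (e) [s⁻¹] / [s⁻²] = s
All reduce to s except (a), which is s·A.

(a)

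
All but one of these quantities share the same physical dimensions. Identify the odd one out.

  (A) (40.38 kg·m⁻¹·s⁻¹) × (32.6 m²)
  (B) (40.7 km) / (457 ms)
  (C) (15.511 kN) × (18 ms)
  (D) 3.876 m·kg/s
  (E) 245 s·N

(B)

In SI base units:
  (A) [kg·m⁻¹·s⁻¹] · [m²] = kg·m·s⁻¹
  (B) [m] / [s] = m·s⁻¹
  (C) [kg·m·s⁻²] · [s] = kg·m·s⁻¹
  (D) kg·m·s⁻¹
  (E) N·s = kg·m·s⁻²·s = kg·m·s⁻¹
All reduce to kg·m·s⁻¹ except (B), which is m·s⁻¹.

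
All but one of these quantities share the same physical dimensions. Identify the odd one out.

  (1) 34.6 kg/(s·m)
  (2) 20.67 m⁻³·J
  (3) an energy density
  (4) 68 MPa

(1)

Dimensions:
  (1) kg·m⁻¹·s⁻¹
  (2) J·m⁻³ = N·m·m⁻³ = kg·m⁻¹·s⁻²
  (3) [energy density] = kg·m⁻¹·s⁻²
  (4) Pa = N·m⁻² = kg·m⁻¹·s⁻²
All reduce to kg·m⁻¹·s⁻² except (1), which is kg·m⁻¹·s⁻¹.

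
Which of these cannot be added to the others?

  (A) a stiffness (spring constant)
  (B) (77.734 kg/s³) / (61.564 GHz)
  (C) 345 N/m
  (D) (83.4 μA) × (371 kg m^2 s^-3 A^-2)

(D)

Dimensions:
  (A) [stiffness (spring constant)] = kg·s⁻²
  (B) [kg·s⁻³] / [s⁻¹] = kg·s⁻²
  (C) N·m⁻¹ = kg·m·s⁻²·m⁻¹ = kg·s⁻²
  (D) [A] · [kg·m²·s⁻³·A⁻²] = kg·m²·s⁻³·A⁻¹
All reduce to kg·s⁻² except (D), which is kg·m²·s⁻³·A⁻¹.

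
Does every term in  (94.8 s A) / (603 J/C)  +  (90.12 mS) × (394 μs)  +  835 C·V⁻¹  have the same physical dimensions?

Expand each in SI base units:
  (94.8 s A) / (603 J/C):  [s·A] / [kg·m²·s⁻³·A⁻¹] = kg⁻¹·m⁻²·s⁴·A²
  (90.12 mS) × (394 μs):  [kg⁻¹·m⁻²·s³·A²] · [s] = kg⁻¹·m⁻²·s⁴·A²
  835 C·V⁻¹:  C·V⁻¹ = s·A·(J·C⁻¹)⁻¹ = kg⁻¹·m⁻²·s⁴·A²
Every term reduces to kg⁻¹·m⁻²·s⁴·A².

Yes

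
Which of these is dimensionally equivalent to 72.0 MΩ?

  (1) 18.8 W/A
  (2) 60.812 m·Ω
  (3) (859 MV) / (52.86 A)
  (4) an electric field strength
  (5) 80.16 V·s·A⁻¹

(3)

Reference: Ω = V·A⁻¹ = kg·m²·s⁻³·A⁻².
Each option:
  (1) W·A⁻¹ = J·s⁻¹·A⁻¹ = kg·m²·s⁻³·A⁻¹
  (2) Ω·m = V·A⁻¹·m = kg·m³·s⁻³·A⁻²
  (3) [kg·m²·s⁻³·A⁻¹] / [A] = kg·m²·s⁻³·A⁻²  ← same
  (4) [electric field strength] = kg·m·s⁻³·A⁻¹
  (5) V·s·A⁻¹ = J·C⁻¹·s·A⁻¹ = kg·m²·s⁻²·A⁻²
Only (3) matches kg·m²·s⁻³·A⁻².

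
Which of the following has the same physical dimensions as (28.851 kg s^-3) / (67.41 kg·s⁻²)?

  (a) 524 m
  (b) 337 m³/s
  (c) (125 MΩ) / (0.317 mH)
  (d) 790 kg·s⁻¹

Reference: [kg·s⁻³] / [kg·s⁻²] = s⁻¹.
Each option:
  (a) m
  (b) m³·s⁻¹
  (c) [kg·m²·s⁻³·A⁻²] / [kg·m²·s⁻²·A⁻²] = s⁻¹  ← same
  (d) kg·s⁻¹
Only (c) matches s⁻¹.

(c)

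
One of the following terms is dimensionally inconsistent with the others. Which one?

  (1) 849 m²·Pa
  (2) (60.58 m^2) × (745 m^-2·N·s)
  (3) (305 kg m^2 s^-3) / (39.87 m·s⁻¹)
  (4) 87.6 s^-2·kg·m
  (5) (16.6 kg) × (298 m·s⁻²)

Reduce each to base SI dimensions:
  (1) Pa·m² = N·m⁻²·m² = kg·m·s⁻²
  (2) [m²] · [kg·m⁻¹·s⁻¹] = kg·m·s⁻¹
  (3) [kg·m²·s⁻³] / [m·s⁻¹] = kg·m·s⁻²
  (4) kg·m·s⁻²
  (5) [kg] · [m·s⁻²] = kg·m·s⁻²
All reduce to kg·m·s⁻² except (2), which is kg·m·s⁻¹.

(2)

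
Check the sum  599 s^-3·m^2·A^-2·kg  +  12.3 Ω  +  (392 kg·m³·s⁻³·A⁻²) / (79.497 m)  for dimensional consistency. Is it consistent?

Yes

Reduce each to base SI dimensions:
  599 s^-3·m^2·A^-2·kg:  kg·m²·s⁻³·A⁻²
  12.3 Ω:  Ω = V·A⁻¹ = kg·m²·s⁻³·A⁻²
  (392 kg·m³·s⁻³·A⁻²) / (79.497 m):  [kg·m³·s⁻³·A⁻²] / [m] = kg·m²·s⁻³·A⁻²
Every term reduces to kg·m²·s⁻³·A⁻².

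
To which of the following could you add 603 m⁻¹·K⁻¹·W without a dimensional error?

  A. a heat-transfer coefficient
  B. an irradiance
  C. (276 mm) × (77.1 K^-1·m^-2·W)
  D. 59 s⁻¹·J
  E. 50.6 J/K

C.

Reference: W·m⁻¹·K⁻¹ = J·s⁻¹·m⁻¹·K⁻¹ = kg·m·s⁻³·K⁻¹.
Each option:
  A. [heat-transfer coefficient] = kg·s⁻³·K⁻¹
  B. [irradiance] = kg·s⁻³
  C. [m] · [kg·s⁻³·K⁻¹] = kg·m·s⁻³·K⁻¹  ← same
  D. J·s⁻¹ = N·m·s⁻¹ = kg·m²·s⁻³
  E. J·K⁻¹ = N·m·K⁻¹ = kg·m²·s⁻²·K⁻¹
Only C. matches kg·m·s⁻³·K⁻¹.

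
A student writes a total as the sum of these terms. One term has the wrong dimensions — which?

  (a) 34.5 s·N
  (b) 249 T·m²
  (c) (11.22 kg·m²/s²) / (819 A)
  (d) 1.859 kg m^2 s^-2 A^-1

(a)

In SI base units:
  (a) N·s = kg·m·s⁻²·s = kg·m·s⁻¹
  (b) T·m² = Wb·m⁻²·m² = kg·m²·s⁻²·A⁻¹
  (c) [kg·m²·s⁻²] / [A] = kg·m²·s⁻²·A⁻¹
  (d) kg·m²·s⁻²·A⁻¹
All reduce to kg·m²·s⁻²·A⁻¹ except (a), which is kg·m·s⁻¹.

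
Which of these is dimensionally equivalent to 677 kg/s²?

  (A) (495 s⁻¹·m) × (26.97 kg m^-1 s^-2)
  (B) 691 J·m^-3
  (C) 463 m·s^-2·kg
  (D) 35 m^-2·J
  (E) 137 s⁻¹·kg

(D)

Reference: kg·s⁻².
Each option:
  (A) [m·s⁻¹] · [kg·m⁻¹·s⁻²] = kg·s⁻³
  (B) J·m⁻³ = N·m·m⁻³ = kg·m⁻¹·s⁻²
  (C) kg·m·s⁻²
  (D) J·m⁻² = N·m·m⁻² = kg·s⁻²  ← same
  (E) kg·s⁻¹
Only (D) matches kg·s⁻².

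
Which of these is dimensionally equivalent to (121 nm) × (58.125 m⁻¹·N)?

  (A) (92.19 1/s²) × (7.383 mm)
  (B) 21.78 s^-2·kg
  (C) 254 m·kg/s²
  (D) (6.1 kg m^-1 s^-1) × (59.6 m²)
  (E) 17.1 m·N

(C)

Reference: [m] · [kg·s⁻²] = kg·m·s⁻².
Each option:
  (A) [s⁻²] · [m] = m·s⁻²
  (B) kg·s⁻²
  (C) kg·m·s⁻²  ← same
  (D) [kg·m⁻¹·s⁻¹] · [m²] = kg·m·s⁻¹
  (E) N·m = kg·m·s⁻²·m = kg·m²·s⁻²
Only (C) matches kg·m·s⁻².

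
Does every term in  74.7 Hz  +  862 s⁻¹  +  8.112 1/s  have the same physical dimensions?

Yes

Expand each in SI base units:
  74.7 Hz:  Hz = s⁻¹
  862 s⁻¹:  s⁻¹
  8.112 1/s:  s⁻¹
Every term reduces to s⁻¹.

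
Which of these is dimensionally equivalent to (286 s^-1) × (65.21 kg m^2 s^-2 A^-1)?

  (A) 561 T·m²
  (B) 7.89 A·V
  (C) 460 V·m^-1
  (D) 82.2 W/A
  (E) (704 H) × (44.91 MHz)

Reference: [s⁻¹] · [kg·m²·s⁻²·A⁻¹] = kg·m²·s⁻³·A⁻¹.
Each option:
  (A) T·m² = Wb·m⁻²·m² = kg·m²·s⁻²·A⁻¹
  (B) V·A = J·C⁻¹·A = kg·m²·s⁻³
  (C) V·m⁻¹ = J·C⁻¹·m⁻¹ = kg·m·s⁻³·A⁻¹
  (D) W·A⁻¹ = J·s⁻¹·A⁻¹ = kg·m²·s⁻³·A⁻¹  ← same
  (E) [kg·m²·s⁻²·A⁻²] · [s⁻¹] = kg·m²·s⁻³·A⁻²
Only (D) matches kg·m²·s⁻³·A⁻¹.

(D)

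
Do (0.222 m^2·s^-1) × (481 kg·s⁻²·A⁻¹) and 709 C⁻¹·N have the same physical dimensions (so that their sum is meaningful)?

In SI base units:
  (0.222 m^2·s^-1) × (481 kg·s⁻²·A⁻¹):  [m²·s⁻¹] · [kg·s⁻²·A⁻¹] = kg·m²·s⁻³·A⁻¹
  709 C⁻¹·N:  N·C⁻¹ = kg·m·s⁻²·(s·A)⁻¹ = kg·m·s⁻³·A⁻¹
kg·m²·s⁻³·A⁻¹ ≠ kg·m·s⁻³·A⁻¹, so they cannot be added.

No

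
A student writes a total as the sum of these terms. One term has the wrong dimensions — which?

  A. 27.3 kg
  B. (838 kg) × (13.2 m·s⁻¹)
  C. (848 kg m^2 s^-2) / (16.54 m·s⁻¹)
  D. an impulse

A.

Expand each in SI base units:
  A. kg
  B. [kg] · [m·s⁻¹] = kg·m·s⁻¹
  C. [kg·m²·s⁻²] / [m·s⁻¹] = kg·m·s⁻¹
  D. [impulse] = kg·m·s⁻¹
All reduce to kg·m·s⁻¹ except A., which is kg.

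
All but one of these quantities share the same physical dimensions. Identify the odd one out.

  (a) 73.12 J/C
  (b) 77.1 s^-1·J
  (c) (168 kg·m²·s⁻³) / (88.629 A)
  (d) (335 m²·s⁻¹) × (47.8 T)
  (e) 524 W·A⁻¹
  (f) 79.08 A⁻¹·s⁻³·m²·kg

(b)

Reduce each to base SI dimensions:
  (a) J·C⁻¹ = N·m·(s·A)⁻¹ = kg·m²·s⁻³·A⁻¹
  (b) J·s⁻¹ = N·m·s⁻¹ = kg·m²·s⁻³
  (c) [kg·m²·s⁻³] / [A] = kg·m²·s⁻³·A⁻¹
  (d) [m²·s⁻¹] · [kg·s⁻²·A⁻¹] = kg·m²·s⁻³·A⁻¹
  (e) W·A⁻¹ = J·s⁻¹·A⁻¹ = kg·m²·s⁻³·A⁻¹
  (f) kg·m²·s⁻³·A⁻¹
All reduce to kg·m²·s⁻³·A⁻¹ except (b), which is kg·m²·s⁻³.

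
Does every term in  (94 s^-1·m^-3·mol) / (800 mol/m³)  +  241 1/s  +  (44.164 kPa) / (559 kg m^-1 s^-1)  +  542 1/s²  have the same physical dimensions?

Dimensions:
  (94 s^-1·m^-3·mol) / (800 mol/m³):  [m⁻³·s⁻¹·mol] / [m⁻³·mol] = s⁻¹
  241 1/s:  s⁻¹
  (44.164 kPa) / (559 kg m^-1 s^-1):  [kg·m⁻¹·s⁻²] / [kg·m⁻¹·s⁻¹] = s⁻¹
  542 1/s²:  s⁻²
The terms do not share a single dimension (s⁻² vs s⁻¹).

No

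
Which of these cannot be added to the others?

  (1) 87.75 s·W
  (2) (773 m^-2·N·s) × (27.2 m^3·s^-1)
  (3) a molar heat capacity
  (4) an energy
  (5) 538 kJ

(3)

Reduce each to base SI dimensions:
  (1) W·s = J·s⁻¹·s = kg·m²·s⁻²
  (2) [kg·m⁻¹·s⁻¹] · [m³·s⁻¹] = kg·m²·s⁻²
  (3) [molar heat capacity] = kg·m²·s⁻²·K⁻¹·mol⁻¹
  (4) [energy] = kg·m²·s⁻²
  (5) J = N·m = kg·m²·s⁻²
All reduce to kg·m²·s⁻² except (3), which is kg·m²·s⁻²·K⁻¹·mol⁻¹.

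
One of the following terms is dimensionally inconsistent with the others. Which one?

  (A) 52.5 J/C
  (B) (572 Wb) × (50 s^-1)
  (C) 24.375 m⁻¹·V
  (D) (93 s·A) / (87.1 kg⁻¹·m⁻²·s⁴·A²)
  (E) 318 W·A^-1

(C)

In SI base units:
  (A) J·C⁻¹ = N·m·(s·A)⁻¹ = kg·m²·s⁻³·A⁻¹
  (B) [kg·m²·s⁻²·A⁻¹] · [s⁻¹] = kg·m²·s⁻³·A⁻¹
  (C) V·m⁻¹ = J·C⁻¹·m⁻¹ = kg·m·s⁻³·A⁻¹
  (D) [s·A] / [kg⁻¹·m⁻²·s⁴·A²] = kg·m²·s⁻³·A⁻¹
  (E) W·A⁻¹ = J·s⁻¹·A⁻¹ = kg·m²·s⁻³·A⁻¹
All reduce to kg·m²·s⁻³·A⁻¹ except (C), which is kg·m·s⁻³·A⁻¹.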